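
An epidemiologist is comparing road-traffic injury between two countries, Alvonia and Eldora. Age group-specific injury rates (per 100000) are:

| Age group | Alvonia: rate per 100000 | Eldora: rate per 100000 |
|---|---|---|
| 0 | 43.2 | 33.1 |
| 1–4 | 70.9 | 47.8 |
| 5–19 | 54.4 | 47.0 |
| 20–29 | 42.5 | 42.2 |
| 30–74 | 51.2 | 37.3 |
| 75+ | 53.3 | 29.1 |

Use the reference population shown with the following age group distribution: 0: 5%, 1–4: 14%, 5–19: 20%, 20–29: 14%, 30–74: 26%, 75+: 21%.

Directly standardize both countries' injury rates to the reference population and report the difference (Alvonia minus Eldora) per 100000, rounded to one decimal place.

14.0

Standard weights: 0.05, 0.14, 0.20, 0.14, 0.26, 0.21.
Alvonia: 0.0500×43.2 + 0.1400×70.9 + 0.2000×54.4 + 0.1400×42.5 + 0.2600×51.2 + 0.2100×53.3 = 53.4210 per 100000.
Eldora: 0.0500×33.1 + 0.1400×47.8 + 0.2000×47.0 + 0.1400×42.2 + 0.2600×37.3 + 0.2100×29.1 = 39.4640 per 100000.
Difference = 53.4210 − 39.4640 = 13.9570.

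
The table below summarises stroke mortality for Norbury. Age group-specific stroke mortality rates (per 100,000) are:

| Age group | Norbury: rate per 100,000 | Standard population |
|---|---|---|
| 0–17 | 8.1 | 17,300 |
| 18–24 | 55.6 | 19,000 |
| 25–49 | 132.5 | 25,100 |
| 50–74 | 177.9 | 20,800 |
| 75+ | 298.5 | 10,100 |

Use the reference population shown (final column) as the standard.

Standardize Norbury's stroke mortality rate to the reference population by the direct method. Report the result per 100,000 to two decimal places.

121.75

Standard total = 92,300; weights = 0.1874, 0.2059, 0.2719, 0.2254, 0.1094.
Standardized rate: 0.1874×8.1 + 0.2059×55.6 + 0.2719×132.5 + 0.2254×177.9 + 0.1094×298.5 = 121.7492 per 100,000.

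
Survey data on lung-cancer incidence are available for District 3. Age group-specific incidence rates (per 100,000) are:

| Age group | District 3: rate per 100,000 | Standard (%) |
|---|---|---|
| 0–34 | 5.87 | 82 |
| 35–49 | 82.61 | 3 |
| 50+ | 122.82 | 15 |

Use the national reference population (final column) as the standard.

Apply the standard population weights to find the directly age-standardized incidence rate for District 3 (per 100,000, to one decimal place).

25.7

Standard weights: 0.82, 0.03, 0.15.
Standardized rate: 0.8200×5.87 + 0.0300×82.61 + 0.1500×122.82 = 25.7147 per 100,000.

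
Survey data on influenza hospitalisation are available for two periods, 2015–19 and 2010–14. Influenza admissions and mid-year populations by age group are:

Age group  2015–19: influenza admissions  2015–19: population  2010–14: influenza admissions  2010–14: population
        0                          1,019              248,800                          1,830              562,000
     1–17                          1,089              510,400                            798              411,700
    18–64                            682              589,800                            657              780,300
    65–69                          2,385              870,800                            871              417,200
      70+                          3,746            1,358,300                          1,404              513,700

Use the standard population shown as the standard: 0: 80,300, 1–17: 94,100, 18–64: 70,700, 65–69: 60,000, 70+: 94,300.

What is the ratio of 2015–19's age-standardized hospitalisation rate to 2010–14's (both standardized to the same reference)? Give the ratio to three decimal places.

Age-specific rates per 100,000 for 2015–19: 409.57, 213.36, 115.63, 273.89, 275.79.
For 2010–14: 325.62, 193.83, 84.20, 208.77, 273.31.
Standard total = 399,400; weights = 0.2011, 0.2356, 0.1770, 0.1502, 0.2361.
2015–19: 0.2011×409.57 + 0.2356×213.36 + 0.1770×115.63 + 0.1502×273.89 + 0.2361×275.79 = 259.3403 per 100,000.
2010–14: 0.2011×325.62 + 0.2356×193.83 + 0.1770×84.20 + 0.1502×208.77 + 0.2361×273.31 = 221.9314 per 100,000.
Ratio = 259.3403 ÷ 221.9314 = 1.16856.

1.169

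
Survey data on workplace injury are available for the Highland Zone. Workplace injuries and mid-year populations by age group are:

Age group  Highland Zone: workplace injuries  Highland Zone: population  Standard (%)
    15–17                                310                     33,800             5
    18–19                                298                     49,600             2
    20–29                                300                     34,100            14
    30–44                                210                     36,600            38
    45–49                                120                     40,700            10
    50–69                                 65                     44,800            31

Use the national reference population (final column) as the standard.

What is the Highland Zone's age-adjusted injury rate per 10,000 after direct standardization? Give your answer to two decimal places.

47.35

Age-specific rates per 10,000 for the Highland Zone: 91.72, 60.08, 87.98, 57.38, 29.48, 14.51.
Standard weights: 0.05, 0.02, 0.14, 0.38, 0.10, 0.31.
Standardized rate: 0.0500×91.72 + 0.0200×60.08 + 0.1400×87.98 + 0.3800×57.38 + 0.1000×29.48 + 0.3100×14.51 = 47.3536 per 10,000.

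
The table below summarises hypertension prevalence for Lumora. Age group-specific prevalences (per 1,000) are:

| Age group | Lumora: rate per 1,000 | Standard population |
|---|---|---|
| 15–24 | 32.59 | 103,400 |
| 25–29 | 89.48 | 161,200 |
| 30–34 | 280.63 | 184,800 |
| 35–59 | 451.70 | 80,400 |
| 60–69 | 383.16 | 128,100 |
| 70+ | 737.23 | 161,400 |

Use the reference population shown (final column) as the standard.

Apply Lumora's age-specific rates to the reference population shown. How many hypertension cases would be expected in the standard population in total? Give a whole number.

274043

Expected hypertension cases = Σ (standard pop × age-specific rate ÷ 1,000)
= 103,400×32.59/1,000 + 161,200×89.48/1,000 + 184,800×280.63/1,000 + 80,400×451.70/1,000 + 128,100×383.16/1,000 + 161,400×737.23/1,000
= 3369.81 + 14424.18 + 51860.42 + 36316.68 + 49082.80 + 118988.92 = 274042.80.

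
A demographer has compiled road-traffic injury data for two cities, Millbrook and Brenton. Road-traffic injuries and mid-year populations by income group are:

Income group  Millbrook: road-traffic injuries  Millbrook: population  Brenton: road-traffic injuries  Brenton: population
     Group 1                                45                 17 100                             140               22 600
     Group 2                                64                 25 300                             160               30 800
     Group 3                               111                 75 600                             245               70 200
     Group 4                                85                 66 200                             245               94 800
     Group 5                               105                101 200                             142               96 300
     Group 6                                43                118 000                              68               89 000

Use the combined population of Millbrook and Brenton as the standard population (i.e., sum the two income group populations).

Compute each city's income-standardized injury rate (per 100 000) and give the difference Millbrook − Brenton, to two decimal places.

Income-specific rates per 100 000 for Millbrook: 263.16, 252.96, 146.83, 128.40, 103.75, 36.44.
For Brenton: 619.47, 519.48, 349.00, 258.44, 147.46, 76.40.
Combined standard total = 807 100; weights = 0.0492, 0.0695, 0.1806, 0.1995, 0.2447, 0.2565.
Millbrook: 0.0492×263.16 + 0.0695×252.96 + 0.1806×146.83 + 0.1995×128.40 + 0.2447×103.75 + 0.2565×36.44 = 117.3991 per 100 000.
Brenton: 0.0492×619.47 + 0.0695×519.48 + 0.1806×349.00 + 0.1995×258.44 + 0.2447×147.46 + 0.2565×76.40 = 236.8570 per 100 000.
Difference = 117.3991 − 236.8570 = -119.4579.

-119.46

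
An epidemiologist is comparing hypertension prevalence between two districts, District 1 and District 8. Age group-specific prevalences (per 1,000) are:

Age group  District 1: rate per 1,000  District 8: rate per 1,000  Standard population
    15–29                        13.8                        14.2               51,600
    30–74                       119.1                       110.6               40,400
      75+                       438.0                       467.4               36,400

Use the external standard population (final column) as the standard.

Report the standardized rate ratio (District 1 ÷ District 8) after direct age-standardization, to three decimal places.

0.966

Standard total = 128,400; weights = 0.4019, 0.3146, 0.2835.
District 1: 0.4019×13.8 + 0.3146×119.1 + 0.2835×438.0 = 167.1879 per 1,000.
District 8: 0.4019×14.2 + 0.3146×110.6 + 0.2835×467.4 = 173.0087 per 1,000.
Ratio = 167.1879 ÷ 173.0087 = 0.96636.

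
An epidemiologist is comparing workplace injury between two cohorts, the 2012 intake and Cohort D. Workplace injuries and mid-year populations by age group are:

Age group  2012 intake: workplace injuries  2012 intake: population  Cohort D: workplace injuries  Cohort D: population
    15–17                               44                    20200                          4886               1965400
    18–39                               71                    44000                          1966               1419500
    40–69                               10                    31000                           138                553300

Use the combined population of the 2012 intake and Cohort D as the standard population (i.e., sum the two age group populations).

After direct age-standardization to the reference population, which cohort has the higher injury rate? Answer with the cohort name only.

Age-specific rates per 10000 for the 2012 intake: 21.78, 16.14, 3.23.
For Cohort D: 24.86, 13.85, 2.49.
Combined standard total = 4033400; weights = 0.4923, 0.3628, 0.1449.
The 2012 intake: 0.4923×21.78 + 0.3628×16.14 + 0.1449×3.23 = 17.0454 per 10000.
Cohort D: 0.4923×24.86 + 0.3628×13.85 + 0.1449×2.49 = 17.6251 per 10000.

Cohort D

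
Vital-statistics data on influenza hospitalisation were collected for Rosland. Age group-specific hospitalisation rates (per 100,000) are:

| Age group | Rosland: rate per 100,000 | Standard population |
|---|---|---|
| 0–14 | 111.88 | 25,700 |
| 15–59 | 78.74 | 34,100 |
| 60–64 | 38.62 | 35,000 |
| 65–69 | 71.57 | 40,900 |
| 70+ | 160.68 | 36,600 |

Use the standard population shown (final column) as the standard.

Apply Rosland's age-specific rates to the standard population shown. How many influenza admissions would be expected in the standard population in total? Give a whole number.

157

Expected influenza admissions = Σ (standard pop × age-specific rate ÷ 100,000)
= 25,700×111.88/100,000 + 34,100×78.74/100,000 + 35,000×38.62/100,000 + 40,900×71.57/100,000 + 36,600×160.68/100,000
= 28.75 + 26.85 + 13.52 + 29.27 + 58.81 = 157.20.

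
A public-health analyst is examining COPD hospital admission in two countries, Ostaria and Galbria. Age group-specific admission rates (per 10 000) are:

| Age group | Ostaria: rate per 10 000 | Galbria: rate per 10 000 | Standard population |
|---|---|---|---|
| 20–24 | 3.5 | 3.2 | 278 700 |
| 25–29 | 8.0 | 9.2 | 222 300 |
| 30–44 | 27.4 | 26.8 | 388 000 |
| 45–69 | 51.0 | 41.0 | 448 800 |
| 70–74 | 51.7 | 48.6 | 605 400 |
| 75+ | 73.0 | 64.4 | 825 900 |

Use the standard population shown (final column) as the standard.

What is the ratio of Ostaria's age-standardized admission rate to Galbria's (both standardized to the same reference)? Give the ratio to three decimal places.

Standard total = 2 769 100; weights = 0.1006, 0.0803, 0.1401, 0.1621, 0.2186, 0.2983.
Ostaria: 0.1006×3.5 + 0.0803×8.0 + 0.1401×27.4 + 0.1621×51.0 + 0.2186×51.7 + 0.2983×73.0 = 46.1752 per 10 000.
Galbria: 0.1006×3.2 + 0.0803×9.2 + 0.1401×26.8 + 0.1621×41.0 + 0.2186×48.6 + 0.2983×64.4 = 41.2938 per 10 000.
Ratio = 46.1752 ÷ 41.2938 = 1.11821.

1.118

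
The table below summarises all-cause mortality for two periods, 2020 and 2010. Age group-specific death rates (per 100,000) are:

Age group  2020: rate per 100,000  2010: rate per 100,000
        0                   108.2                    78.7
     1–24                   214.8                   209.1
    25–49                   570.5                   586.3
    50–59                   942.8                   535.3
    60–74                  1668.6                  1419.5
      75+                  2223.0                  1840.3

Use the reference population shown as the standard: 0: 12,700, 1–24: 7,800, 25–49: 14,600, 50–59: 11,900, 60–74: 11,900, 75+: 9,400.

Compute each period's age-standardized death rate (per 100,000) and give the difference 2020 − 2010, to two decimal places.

169.83

Standard total = 68,300; weights = 0.1859, 0.1142, 0.2138, 0.1742, 0.1742, 0.1376.
2020: 0.1859×108.2 + 0.1142×214.8 + 0.2138×570.5 + 0.1742×942.8 + 0.1742×1668.6 + 0.1376×2223.0 = 927.5365 per 100,000.
2010: 0.1859×78.7 + 0.1142×209.1 + 0.2138×586.3 + 0.1742×535.3 + 0.1742×1419.5 + 0.1376×1840.3 = 757.7070 per 100,000.
Difference = 927.5365 − 757.7070 = 169.8294.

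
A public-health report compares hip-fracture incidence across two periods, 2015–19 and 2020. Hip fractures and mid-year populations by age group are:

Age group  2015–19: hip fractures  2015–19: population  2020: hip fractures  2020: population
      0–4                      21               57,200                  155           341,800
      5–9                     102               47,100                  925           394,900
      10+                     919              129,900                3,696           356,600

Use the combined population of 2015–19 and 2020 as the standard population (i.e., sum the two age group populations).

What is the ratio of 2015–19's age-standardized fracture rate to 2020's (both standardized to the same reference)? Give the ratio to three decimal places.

0.726

Age-specific rates per 100,000 for 2015–19: 36.71, 216.56, 707.47.
For 2020: 45.35, 234.24, 1036.46.
Combined standard total = 1,327,500; weights = 0.3006, 0.3330, 0.3665.
2015–19: 0.3006×36.71 + 0.3330×216.56 + 0.3665×707.47 = 342.4114 per 100,000.
2020: 0.3006×45.35 + 0.3330×234.24 + 0.3665×1036.46 = 471.4591 per 100,000.
Ratio = 342.4114 ÷ 471.4591 = 0.72628.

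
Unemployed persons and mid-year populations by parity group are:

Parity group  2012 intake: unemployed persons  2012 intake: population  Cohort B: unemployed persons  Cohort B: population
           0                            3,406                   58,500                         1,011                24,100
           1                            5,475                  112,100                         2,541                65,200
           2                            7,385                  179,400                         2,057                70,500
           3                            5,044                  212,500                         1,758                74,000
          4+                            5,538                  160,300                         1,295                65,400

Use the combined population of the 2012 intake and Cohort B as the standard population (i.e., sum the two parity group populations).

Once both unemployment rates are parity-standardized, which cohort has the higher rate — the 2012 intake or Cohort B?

2012 intake

Parity-specific rates per 1,000 for the 2012 intake: 58.222, 48.840, 41.165, 23.736, 34.548.
For Cohort B: 41.950, 38.972, 29.177, 23.757, 19.801.
Combined standard total = 1,022,000; weights = 0.0808, 0.1735, 0.2445, 0.2803, 0.2208.
The 2012 intake: 0.0808×58.222 + 0.1735×48.840 + 0.2445×41.165 + 0.2803×23.736 + 0.2208×34.548 = 37.5280 per 1,000.
Cohort B: 0.0808×41.950 + 0.1735×38.972 + 0.2445×29.177 + 0.2803×23.757 + 0.2208×19.801 = 28.3187 per 1,000.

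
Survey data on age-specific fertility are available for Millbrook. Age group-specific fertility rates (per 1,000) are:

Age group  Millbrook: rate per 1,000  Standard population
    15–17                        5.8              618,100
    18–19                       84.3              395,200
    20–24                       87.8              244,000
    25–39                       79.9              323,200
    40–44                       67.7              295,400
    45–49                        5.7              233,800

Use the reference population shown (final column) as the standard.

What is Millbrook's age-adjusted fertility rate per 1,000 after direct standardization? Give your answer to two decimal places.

50.00

Standard total = 2,109,700; weights = 0.2930, 0.1873, 0.1157, 0.1532, 0.1400, 0.1108.
Standardized rate: 0.2930×5.8 + 0.1873×84.3 + 0.1157×87.8 + 0.1532×79.9 + 0.1400×67.7 + 0.1108×5.7 = 49.9969 per 1,000.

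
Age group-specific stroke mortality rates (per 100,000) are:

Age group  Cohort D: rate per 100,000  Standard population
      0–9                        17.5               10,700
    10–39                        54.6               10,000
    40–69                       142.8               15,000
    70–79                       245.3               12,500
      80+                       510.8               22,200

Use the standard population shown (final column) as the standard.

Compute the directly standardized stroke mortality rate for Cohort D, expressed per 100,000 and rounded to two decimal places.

Standard total = 70,400; weights = 0.1520, 0.1420, 0.2131, 0.1776, 0.3153.
Standardized rate: 0.1520×17.5 + 0.1420×54.6 + 0.2131×142.8 + 0.1776×245.3 + 0.3153×510.8 = 245.4724 per 100,000.

245.47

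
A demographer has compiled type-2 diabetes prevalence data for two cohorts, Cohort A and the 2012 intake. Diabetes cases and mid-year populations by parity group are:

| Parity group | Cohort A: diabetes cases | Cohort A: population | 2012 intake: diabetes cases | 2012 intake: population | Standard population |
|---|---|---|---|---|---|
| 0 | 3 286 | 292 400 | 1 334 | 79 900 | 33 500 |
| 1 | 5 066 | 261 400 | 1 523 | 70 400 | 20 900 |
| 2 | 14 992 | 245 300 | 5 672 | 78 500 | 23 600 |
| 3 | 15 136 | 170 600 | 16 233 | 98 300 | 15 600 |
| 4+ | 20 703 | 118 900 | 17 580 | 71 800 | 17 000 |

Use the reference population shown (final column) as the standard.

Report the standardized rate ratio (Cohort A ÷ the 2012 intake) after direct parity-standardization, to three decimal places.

0.695

Parity-specific rates per 1 000 for Cohort A: 11.238, 19.380, 61.117, 88.722, 174.121.
For the 2012 intake: 16.696, 21.634, 72.255, 165.137, 244.847.
Standard total = 110 600; weights = 0.3029, 0.1890, 0.2134, 0.1410, 0.1537.
Cohort A: 0.3029×11.238 + 0.1890×19.380 + 0.2134×61.117 + 0.1410×88.722 + 0.1537×174.121 = 59.3852 per 1 000.
The 2012 intake: 0.3029×16.696 + 0.1890×21.634 + 0.2134×72.255 + 0.1410×165.137 + 0.1537×244.847 = 85.4901 per 1 000.
Ratio = 59.3852 ÷ 85.4901 = 0.69464.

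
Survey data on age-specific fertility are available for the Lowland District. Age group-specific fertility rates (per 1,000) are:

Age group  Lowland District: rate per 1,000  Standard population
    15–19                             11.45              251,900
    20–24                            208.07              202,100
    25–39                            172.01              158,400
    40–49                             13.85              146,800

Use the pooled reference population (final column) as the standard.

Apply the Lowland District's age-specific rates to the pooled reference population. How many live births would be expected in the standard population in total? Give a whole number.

Expected live births = Σ (standard pop × age-specific rate ÷ 1,000)
= 251,900×11.45/1,000 + 202,100×208.07/1,000 + 158,400×172.01/1,000 + 146,800×13.85/1,000
= 2884.26 + 42050.95 + 27246.38 + 2033.18 = 74214.77.

74215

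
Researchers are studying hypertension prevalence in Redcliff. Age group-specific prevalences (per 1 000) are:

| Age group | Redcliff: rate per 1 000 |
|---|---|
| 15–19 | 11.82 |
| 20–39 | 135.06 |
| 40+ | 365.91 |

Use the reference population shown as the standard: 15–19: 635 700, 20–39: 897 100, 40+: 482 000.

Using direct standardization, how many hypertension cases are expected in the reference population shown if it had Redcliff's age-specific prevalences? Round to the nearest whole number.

305045

Expected hypertension cases = Σ (standard pop × age-specific rate ÷ 1 000)
= 635 700×11.82/1 000 + 897 100×135.06/1 000 + 482 000×365.91/1 000
= 7513.97 + 121162.33 + 176368.62 = 305044.92.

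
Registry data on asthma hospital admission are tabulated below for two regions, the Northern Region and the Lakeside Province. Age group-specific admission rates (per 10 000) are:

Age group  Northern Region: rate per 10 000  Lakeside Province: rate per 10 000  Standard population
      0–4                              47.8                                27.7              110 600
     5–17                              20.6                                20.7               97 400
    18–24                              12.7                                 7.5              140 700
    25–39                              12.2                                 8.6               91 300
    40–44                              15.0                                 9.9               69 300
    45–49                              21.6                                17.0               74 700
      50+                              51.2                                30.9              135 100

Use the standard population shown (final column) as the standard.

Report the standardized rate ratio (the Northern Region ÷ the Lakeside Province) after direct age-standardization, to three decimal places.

Standard total = 719 100; weights = 0.1538, 0.1354, 0.1957, 0.1270, 0.0964, 0.1039, 0.1879.
The Northern Region: 0.1538×47.8 + 0.1354×20.6 + 0.1957×12.7 + 0.1270×12.2 + 0.0964×15.0 + 0.1039×21.6 + 0.1879×51.2 = 27.4844 per 10 000.
The Lakeside Province: 0.1538×27.7 + 0.1354×20.7 + 0.1957×7.5 + 0.1270×8.6 + 0.0964×9.9 + 0.1039×17.0 + 0.1879×30.9 = 18.1488 per 10 000.
Ratio = 27.4844 ÷ 18.1488 = 1.51439.

1.514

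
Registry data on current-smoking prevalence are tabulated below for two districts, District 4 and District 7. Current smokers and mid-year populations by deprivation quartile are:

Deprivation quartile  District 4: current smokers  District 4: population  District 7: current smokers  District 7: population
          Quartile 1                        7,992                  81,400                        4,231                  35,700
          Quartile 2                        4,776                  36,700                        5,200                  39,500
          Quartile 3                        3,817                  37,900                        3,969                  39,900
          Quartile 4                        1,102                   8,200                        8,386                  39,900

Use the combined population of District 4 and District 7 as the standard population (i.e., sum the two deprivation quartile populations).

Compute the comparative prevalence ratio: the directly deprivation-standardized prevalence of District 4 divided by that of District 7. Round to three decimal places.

0.855

Deprivation-specific rates per 1,000 for District 4: 98.182, 130.136, 100.712, 134.390.
For District 7: 118.515, 131.646, 99.474, 210.175.
Combined standard total = 319,200; weights = 0.3669, 0.2387, 0.2437, 0.1507.
District 4: 0.3669×98.182 + 0.2387×130.136 + 0.2437×100.712 + 0.1507×134.390 = 111.8830 per 1,000.
District 7: 0.3669×118.515 + 0.2387×131.646 + 0.2437×99.474 + 0.1507×210.175 = 130.8209 per 1,000.
Ratio = 111.8830 ÷ 130.8209 = 0.85524.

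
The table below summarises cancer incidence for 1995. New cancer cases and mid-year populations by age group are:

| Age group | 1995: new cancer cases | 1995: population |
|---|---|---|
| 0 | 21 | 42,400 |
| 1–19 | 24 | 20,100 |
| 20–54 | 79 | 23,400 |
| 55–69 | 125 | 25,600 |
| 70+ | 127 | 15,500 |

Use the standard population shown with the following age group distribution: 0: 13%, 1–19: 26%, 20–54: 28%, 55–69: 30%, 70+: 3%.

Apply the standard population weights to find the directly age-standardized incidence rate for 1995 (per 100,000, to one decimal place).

Age-specific rates per 100,000 for 1995: 49.53, 119.40, 337.61, 488.28, 819.35.
Standard weights: 0.13, 0.26, 0.28, 0.30, 0.03.
Standardized rate: 0.1300×49.53 + 0.2600×119.40 + 0.2800×337.61 + 0.3000×488.28 + 0.0300×819.35 = 303.0784 per 100,000.

303.1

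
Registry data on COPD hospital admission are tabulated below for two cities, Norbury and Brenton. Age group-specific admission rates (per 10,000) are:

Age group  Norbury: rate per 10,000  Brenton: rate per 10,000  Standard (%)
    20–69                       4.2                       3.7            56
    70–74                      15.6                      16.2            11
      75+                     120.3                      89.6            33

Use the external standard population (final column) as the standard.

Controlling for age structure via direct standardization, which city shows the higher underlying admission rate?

Norbury

Standard weights: 0.56, 0.11, 0.33.
Norbury: 0.5600×4.2 + 0.1100×15.6 + 0.3300×120.3 = 43.7670 per 10,000.
Brenton: 0.5600×3.7 + 0.1100×16.2 + 0.3300×89.6 = 33.4220 per 10,000.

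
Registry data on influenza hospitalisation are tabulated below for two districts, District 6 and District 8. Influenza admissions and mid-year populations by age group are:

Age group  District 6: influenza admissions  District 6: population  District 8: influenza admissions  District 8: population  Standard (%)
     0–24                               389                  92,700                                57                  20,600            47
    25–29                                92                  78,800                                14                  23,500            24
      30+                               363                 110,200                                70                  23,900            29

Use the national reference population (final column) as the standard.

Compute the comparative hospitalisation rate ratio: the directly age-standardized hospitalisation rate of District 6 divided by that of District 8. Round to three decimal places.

1.399

Age-specific rates per 100,000 for District 6: 419.63, 116.75, 329.40.
For District 8: 276.70, 59.57, 292.89.
Standard weights: 0.47, 0.24, 0.29.
District 6: 0.4700×419.63 + 0.2400×116.75 + 0.2900×329.40 = 320.7742 per 100,000.
District 8: 0.4700×276.70 + 0.2400×59.57 + 0.2900×292.89 = 229.2837 per 100,000.
Ratio = 320.7742 ÷ 229.2837 = 1.39903.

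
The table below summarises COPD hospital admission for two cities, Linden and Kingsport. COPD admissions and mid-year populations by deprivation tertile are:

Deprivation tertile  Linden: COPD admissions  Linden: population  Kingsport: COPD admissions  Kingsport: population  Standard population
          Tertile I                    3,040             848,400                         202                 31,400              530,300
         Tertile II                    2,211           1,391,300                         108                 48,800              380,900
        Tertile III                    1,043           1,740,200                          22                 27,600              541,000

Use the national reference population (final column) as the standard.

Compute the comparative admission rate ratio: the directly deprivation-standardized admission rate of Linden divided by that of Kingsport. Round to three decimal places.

0.604

Deprivation-specific rates per 10,000 for Linden: 35.83, 15.89, 5.99.
For Kingsport: 64.33, 22.13, 7.97.
Standard total = 1,452,200; weights = 0.3652, 0.2623, 0.3725.
Linden: 0.3652×35.83 + 0.2623×15.89 + 0.3725×5.99 = 19.4859 per 10,000.
Kingsport: 0.3652×64.33 + 0.2623×22.13 + 0.3725×7.97 = 32.2662 per 10,000.
Ratio = 19.4859 ÷ 32.2662 = 0.60391.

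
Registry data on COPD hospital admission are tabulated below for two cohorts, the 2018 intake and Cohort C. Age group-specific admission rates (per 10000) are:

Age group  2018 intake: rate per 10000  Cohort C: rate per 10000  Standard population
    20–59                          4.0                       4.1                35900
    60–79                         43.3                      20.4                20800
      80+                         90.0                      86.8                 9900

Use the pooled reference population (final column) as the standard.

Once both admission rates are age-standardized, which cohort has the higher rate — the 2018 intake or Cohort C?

2018 intake

Standard total = 66600; weights = 0.5390, 0.3123, 0.1486.
The 2018 intake: 0.5390×4.0 + 0.3123×43.3 + 0.1486×90.0 = 29.0577 per 10000.
Cohort C: 0.5390×4.1 + 0.3123×20.4 + 0.1486×86.8 = 21.4839 per 10000.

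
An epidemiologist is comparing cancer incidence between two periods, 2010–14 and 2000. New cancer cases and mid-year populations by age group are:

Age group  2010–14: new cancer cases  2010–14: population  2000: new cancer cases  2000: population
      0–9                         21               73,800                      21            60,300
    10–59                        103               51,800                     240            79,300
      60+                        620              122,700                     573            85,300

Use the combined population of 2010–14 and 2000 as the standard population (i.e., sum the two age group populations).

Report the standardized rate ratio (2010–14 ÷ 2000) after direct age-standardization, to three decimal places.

0.733

Age-specific rates per 100,000 for 2010–14: 28.46, 198.84, 505.30.
For 2000: 34.83, 302.65, 671.75.
Combined standard total = 473,200; weights = 0.2834, 0.2770, 0.4396.
2010–14: 0.2834×28.46 + 0.2770×198.84 + 0.4396×505.30 = 285.2618 per 100,000.
2000: 0.2834×34.83 + 0.2770×302.65 + 0.4396×671.75 = 388.9912 per 100,000.
Ratio = 285.2618 ÷ 388.9912 = 0.73334.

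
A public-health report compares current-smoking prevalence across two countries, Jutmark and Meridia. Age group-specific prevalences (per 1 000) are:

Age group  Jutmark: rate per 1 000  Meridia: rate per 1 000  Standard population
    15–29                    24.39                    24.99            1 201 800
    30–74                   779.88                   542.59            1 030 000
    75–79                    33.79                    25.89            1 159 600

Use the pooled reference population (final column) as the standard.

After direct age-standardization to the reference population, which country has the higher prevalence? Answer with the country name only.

Standard total = 3 391 400; weights = 0.3544, 0.3037, 0.3419.
Jutmark: 0.3544×24.39 + 0.3037×779.88 + 0.3419×33.79 = 257.0535 per 1 000.
Meridia: 0.3544×24.99 + 0.3037×542.59 + 0.3419×25.89 = 182.4977 per 1 000.

Jutmark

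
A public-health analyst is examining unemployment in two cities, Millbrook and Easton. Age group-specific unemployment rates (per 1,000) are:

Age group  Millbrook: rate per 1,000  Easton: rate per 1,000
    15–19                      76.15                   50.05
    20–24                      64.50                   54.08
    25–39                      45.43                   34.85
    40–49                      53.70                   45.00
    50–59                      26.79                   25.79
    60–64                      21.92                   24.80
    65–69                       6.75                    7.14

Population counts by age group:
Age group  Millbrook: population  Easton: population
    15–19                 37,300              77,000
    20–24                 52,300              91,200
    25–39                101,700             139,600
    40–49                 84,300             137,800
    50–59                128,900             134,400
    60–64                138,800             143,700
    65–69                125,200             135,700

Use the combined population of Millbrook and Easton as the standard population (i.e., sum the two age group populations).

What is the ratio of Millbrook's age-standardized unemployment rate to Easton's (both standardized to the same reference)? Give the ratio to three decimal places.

1.175

Combined standard total = 1,527,900; weights = 0.0748, 0.0939, 0.1579, 0.1454, 0.1723, 0.1849, 0.1708.
Millbrook: 0.0748×76.15 + 0.0939×64.50 + 0.1579×45.43 + 0.1454×53.70 + 0.1723×26.79 + 0.1849×21.92 + 0.1708×6.75 = 36.5574 per 1,000.
Easton: 0.0748×50.05 + 0.0939×54.08 + 0.1579×34.85 + 0.1454×45.00 + 0.1723×25.79 + 0.1849×24.80 + 0.1708×7.14 = 31.1174 per 1,000.
Ratio = 36.5574 ÷ 31.1174 = 1.17482.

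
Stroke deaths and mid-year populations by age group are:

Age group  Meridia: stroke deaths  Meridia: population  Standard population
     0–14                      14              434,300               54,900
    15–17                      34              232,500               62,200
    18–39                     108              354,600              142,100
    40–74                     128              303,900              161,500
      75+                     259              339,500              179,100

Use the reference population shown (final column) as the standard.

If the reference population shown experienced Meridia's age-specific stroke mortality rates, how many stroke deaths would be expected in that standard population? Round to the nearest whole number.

Age-specific rates per 100,000 for Meridia: 3.22, 14.62, 30.46, 42.12, 76.29.
Expected stroke deaths = Σ (standard pop × age-specific rate ÷ 100,000)
= 54,900×3.22/100,000 + 62,200×14.62/100,000 + 142,100×30.46/100,000 + 161,500×42.12/100,000 + 179,100×76.29/100,000
= 1.77 + 9.10 + 43.28 + 68.02 + 136.63 = 258.80.

259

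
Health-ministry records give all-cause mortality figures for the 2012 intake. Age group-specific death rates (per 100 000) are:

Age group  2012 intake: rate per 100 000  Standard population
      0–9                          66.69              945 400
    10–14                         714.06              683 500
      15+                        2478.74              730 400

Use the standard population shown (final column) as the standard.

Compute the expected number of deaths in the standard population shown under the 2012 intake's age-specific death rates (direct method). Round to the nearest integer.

Expected deaths = Σ (standard pop × age-specific rate ÷ 100 000)
= 945 400×66.69/100 000 + 683 500×714.06/100 000 + 730 400×2478.74/100 000
= 630.49 + 4880.60 + 18104.72 = 23615.80.

23616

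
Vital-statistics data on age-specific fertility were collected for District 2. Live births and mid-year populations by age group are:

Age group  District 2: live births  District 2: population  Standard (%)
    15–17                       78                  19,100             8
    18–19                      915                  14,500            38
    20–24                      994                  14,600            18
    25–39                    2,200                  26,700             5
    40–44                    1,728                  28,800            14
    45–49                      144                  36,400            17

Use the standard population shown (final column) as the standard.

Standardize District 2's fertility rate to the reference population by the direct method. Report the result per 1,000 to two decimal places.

Age-specific rates per 1,000 for District 2: 4.084, 63.103, 68.082, 82.397, 60.000, 3.956.
Standard weights: 0.08, 0.38, 0.18, 0.05, 0.14, 0.17.
Standardized rate: 0.0800×4.084 + 0.3800×63.103 + 0.1800×68.082 + 0.0500×82.397 + 0.1400×60.000 + 0.1700×3.956 = 49.7532 per 1,000.

49.75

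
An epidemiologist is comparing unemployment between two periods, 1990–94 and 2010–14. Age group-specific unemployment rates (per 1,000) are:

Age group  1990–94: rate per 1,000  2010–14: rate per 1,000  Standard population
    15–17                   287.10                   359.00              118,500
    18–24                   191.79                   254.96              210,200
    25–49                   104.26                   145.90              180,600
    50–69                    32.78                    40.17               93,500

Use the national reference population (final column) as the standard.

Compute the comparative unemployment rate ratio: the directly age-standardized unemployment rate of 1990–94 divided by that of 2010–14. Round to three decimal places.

0.762

Standard total = 602,800; weights = 0.1966, 0.3487, 0.2996, 0.1551.
1990–94: 0.1966×287.10 + 0.3487×191.79 + 0.2996×104.26 + 0.1551×32.78 = 159.6382 per 1,000.
2010–14: 0.1966×359.00 + 0.3487×254.96 + 0.2996×145.90 + 0.1551×40.17 = 209.4219 per 1,000.
Ratio = 159.6382 ÷ 209.4219 = 0.76228.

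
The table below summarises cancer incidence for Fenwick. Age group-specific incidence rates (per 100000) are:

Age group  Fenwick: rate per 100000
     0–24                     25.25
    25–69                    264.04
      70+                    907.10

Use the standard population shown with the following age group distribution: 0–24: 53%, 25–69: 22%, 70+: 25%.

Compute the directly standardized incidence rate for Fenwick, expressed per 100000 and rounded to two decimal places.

298.25

Standard weights: 0.53, 0.22, 0.25.
Standardized rate: 0.5300×25.25 + 0.2200×264.04 + 0.2500×907.10 = 298.2463 per 100000.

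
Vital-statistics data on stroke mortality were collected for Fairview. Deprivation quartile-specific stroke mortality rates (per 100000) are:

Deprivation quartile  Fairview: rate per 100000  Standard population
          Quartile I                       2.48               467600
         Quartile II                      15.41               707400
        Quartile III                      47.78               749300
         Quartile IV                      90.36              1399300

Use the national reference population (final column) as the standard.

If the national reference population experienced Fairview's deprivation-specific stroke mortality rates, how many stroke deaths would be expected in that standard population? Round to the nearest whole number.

Expected stroke deaths = Σ (standard pop × deprivation-specific rate ÷ 100000)
= 467600×2.48/100000 + 707400×15.41/100000 + 749300×47.78/100000 + 1399300×90.36/100000
= 11.60 + 109.01 + 358.02 + 1264.41 = 1743.03.

1743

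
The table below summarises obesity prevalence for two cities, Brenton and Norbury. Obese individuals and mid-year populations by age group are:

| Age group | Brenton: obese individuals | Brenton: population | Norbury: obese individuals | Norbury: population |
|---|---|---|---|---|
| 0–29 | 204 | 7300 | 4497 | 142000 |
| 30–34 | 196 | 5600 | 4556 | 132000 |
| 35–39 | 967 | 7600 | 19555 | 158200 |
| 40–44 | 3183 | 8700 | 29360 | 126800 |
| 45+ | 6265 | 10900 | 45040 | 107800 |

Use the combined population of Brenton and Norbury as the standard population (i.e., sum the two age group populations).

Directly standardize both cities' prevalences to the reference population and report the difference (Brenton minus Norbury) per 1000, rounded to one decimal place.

Age-specific rates per 1000 for Brenton: 27.945, 35.000, 127.237, 365.862, 574.771.
For Norbury: 31.669, 34.515, 123.609, 231.546, 417.811.
Combined standard total = 706900; weights = 0.2112, 0.1947, 0.2345, 0.1917, 0.1679.
Brenton: 0.2112×27.945 + 0.1947×35.000 + 0.2345×127.237 + 0.1917×365.862 + 0.1679×574.771 = 209.2003 per 1000.
Norbury: 0.2112×31.669 + 0.1947×34.515 + 0.2345×123.609 + 0.1917×231.546 + 0.1679×417.811 = 156.9394 per 1000.
Difference = 209.2003 − 156.9394 = 52.2608.

52.3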